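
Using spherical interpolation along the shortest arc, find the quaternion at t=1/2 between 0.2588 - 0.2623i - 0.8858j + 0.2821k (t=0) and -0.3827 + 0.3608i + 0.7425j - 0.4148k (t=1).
0.3233 - 0.314i - 0.8207j + 0.3512k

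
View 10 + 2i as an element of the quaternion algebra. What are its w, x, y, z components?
10 + 2i + 0j + 0k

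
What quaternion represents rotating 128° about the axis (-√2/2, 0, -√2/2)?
0.4384 - 0.6355i - 0.6355k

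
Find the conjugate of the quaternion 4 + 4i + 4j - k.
4 - 4i - 4j + k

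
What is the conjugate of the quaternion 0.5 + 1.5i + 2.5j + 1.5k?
0.5 - 1.5i - 2.5j - 1.5k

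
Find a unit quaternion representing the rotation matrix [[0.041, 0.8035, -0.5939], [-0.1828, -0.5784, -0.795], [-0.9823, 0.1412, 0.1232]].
-0.3827 - 0.6116i - 0.2537j + 0.6443k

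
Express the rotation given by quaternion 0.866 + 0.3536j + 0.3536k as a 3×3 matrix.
[[0.4999, -0.6124, 0.6124], [0.6124, 0.7499, 0.2501], [-0.6124, 0.2501, 0.7499]]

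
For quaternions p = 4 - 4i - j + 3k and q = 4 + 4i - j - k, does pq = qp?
No: pq = 34 + 4i + 16k ≠ 34 - 4i - 16j = qp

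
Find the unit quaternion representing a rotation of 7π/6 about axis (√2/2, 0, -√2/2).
-0.2588 + 0.683i - 0.683k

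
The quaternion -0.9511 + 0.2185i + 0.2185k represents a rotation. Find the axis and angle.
axis = (√2/2, 0, √2/2), θ = 324°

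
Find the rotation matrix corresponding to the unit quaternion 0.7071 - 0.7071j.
[[0, 0, -1], [0, 1, 0], [1, 0, 0]]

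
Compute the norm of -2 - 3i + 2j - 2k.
√21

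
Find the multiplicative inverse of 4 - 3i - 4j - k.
0.0952 + 0.0714i + 0.0952j + 0.0238k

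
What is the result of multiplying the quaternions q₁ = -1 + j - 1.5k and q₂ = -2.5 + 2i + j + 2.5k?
5.25 + 2i - 6.5j - 0.75k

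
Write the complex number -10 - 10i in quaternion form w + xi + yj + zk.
-10 - 10i + 0j + 0k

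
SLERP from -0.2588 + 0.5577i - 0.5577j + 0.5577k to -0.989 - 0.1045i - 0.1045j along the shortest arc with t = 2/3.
-0.8984 + 0.1614i - 0.3273j + 0.2443k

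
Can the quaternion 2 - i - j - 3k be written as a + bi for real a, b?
No. The quaternion 2 - i - j - 3k has j-coefficient y = -1 and k-coefficient z = -3, not both zero, so it does not lie in the complex subalgebra spanned by 1 and i.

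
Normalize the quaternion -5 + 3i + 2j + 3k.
-0.7293 + 0.4376i + 0.2917j + 0.4376k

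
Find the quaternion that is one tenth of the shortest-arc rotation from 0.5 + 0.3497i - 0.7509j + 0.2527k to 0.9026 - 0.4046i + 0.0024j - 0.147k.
0.5988 + 0.2797i - 0.717j + 0.2216k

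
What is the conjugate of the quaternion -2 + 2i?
-2 - 2i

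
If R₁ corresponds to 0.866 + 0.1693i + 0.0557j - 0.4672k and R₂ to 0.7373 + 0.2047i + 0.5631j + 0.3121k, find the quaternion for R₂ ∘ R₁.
0.7183 + 0.0216i + 0.6772j - 0.1581k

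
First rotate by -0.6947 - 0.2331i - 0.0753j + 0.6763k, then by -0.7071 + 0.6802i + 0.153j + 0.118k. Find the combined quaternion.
0.5815 - 0.1954i - 0.5406j - 0.5757k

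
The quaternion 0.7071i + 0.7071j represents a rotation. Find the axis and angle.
axis = (√2/2, √2/2, 0), θ = π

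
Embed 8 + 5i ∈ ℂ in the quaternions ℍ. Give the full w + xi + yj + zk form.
8 + 5i + 0j + 0k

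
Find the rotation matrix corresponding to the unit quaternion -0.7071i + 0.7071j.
[[0, -1, 0], [-1, 0, 0], [0, 0, -1]]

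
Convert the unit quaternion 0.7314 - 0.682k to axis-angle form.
axis = (0, 0, -1), θ = 86°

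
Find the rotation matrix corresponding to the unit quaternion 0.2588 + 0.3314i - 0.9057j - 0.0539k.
[[-0.6464, -0.5724, -0.5045], [-0.6282, 0.7745, -0.0739], [0.4331, 0.2692, -0.8602]]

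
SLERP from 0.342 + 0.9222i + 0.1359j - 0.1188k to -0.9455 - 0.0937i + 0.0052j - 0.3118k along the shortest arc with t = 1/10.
0.4442 + 0.8838i + 0.1278j - 0.0724k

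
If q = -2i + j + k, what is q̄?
2i - j - k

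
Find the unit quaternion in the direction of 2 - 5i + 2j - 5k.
0.2626 - 0.6565i + 0.2626j - 0.6565k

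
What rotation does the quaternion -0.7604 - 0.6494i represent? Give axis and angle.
axis = (-1, 0, 0), θ = 279°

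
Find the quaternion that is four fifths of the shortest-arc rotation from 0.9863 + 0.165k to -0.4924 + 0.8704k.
0.6883 - 0.7254k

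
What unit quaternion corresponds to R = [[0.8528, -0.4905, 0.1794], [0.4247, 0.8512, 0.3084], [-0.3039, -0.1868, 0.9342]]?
0.9537 - 0.1298i + 0.1267j + 0.2399k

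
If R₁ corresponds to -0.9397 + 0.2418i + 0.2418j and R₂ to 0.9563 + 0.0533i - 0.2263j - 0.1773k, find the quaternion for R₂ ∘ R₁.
-0.8568 + 0.224i + 0.401j + 0.2342k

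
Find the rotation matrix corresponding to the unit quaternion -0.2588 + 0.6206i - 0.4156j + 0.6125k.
[[-0.0958, -0.1988, 0.9753], [-0.8329, -0.5206, -0.1879], [0.5451, -0.8303, -0.1157]]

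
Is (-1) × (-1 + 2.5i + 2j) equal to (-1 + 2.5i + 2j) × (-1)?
Yes: pq = qp = 1 - 2.5i - 2j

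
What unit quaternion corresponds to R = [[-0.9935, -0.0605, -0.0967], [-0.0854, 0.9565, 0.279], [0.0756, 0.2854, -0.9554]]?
-0.0436 - 0.0369i + 0.9881j + 0.1428k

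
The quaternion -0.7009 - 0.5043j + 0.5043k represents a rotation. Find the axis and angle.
axis = (0, -√2/2, √2/2), θ = 269°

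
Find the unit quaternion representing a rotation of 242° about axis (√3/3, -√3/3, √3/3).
-0.515 + 0.4949i - 0.4949j + 0.4949k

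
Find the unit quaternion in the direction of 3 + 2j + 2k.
0.7276 + 0.4851j + 0.4851k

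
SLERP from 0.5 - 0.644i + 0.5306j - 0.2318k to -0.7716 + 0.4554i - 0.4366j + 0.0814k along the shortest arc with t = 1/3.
0.6005 - 0.5901i + 0.5071j - 0.1843k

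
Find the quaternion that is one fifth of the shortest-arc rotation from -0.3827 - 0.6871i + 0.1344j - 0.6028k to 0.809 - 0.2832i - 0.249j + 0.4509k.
-0.5339 - 0.5273i + 0.1788j - 0.6364k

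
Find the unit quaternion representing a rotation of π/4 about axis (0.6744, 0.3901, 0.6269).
0.9239 + 0.2581i + 0.1493j + 0.2399k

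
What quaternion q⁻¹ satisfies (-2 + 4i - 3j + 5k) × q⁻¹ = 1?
-0.037 - 0.0741i + 0.0556j - 0.0926k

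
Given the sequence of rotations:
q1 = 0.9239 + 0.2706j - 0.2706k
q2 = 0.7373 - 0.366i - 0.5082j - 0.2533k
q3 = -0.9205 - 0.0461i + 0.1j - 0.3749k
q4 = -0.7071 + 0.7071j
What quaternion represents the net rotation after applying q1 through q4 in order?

q2 · q1 = 0.7502 - 0.1321i - 0.3691j - 0.5326k
q3 · q2 · q1 = -0.8594 - 0.1046i + 0.4397j + 0.2392k
q4 · q3 · q2 · q1 = 0.2968 + 0.2431i - 0.9186j - 0.0952k
0.2968 + 0.2431i - 0.9186j - 0.0952k


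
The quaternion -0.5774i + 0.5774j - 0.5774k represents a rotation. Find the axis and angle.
axis = (-√3/3, √3/3, -√3/3), θ = π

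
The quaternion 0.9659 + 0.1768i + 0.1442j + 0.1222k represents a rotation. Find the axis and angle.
axis = (0.6831, 0.5572, 0.4722), θ = π/6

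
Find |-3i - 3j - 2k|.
√22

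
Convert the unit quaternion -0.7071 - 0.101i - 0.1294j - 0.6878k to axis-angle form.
axis = (-0.1428, -0.183, -0.9727), θ = 3π/2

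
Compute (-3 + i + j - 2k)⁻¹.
-0.2 - 0.0667i - 0.0667j + 0.1333k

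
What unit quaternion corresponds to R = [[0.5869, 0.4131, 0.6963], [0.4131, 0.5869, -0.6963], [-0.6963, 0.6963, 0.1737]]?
0.7661 + 0.4545i + 0.4545j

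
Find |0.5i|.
0.5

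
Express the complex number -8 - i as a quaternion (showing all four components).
-8 - i + 0j + 0k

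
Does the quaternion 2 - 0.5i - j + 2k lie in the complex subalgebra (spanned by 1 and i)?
No. The quaternion 2 - 0.5i - j + 2k has j-coefficient y = -1 and k-coefficient z = 2, not both zero, so it does not lie in the complex subalgebra spanned by 1 and i.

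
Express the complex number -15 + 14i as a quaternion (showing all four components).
-15 + 14i + 0j + 0k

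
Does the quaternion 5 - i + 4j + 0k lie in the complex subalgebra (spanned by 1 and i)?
No. The quaternion 5 - i + 4j has j-coefficient y = 4 and k-coefficient z = 0, not both zero, so it does not lie in the complex subalgebra spanned by 1 and i.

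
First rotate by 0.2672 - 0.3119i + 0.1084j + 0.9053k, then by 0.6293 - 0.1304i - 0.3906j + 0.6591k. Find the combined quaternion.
-0.4269 - 0.6562i - 0.1237j + 0.6099k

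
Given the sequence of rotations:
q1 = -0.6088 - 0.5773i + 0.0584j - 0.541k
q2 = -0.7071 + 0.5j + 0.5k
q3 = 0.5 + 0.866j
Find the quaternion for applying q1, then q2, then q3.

q2 · q1 = 0.6718 + 0.1085i - 0.6343j + 0.3668k
q3 · q2 · q1 = 0.8852 + 0.3719i + 0.2646j + 0.0894k
0.8852 + 0.3719i + 0.2646j + 0.0894k


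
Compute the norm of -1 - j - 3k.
√11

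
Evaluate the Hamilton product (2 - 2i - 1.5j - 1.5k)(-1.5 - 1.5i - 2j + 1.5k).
-6.75 - 5.25i + 3.5j + 7k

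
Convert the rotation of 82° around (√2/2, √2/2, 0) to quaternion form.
0.7547 + 0.4639i + 0.4639j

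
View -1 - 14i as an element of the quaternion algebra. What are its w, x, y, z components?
-1 - 14i + 0j + 0k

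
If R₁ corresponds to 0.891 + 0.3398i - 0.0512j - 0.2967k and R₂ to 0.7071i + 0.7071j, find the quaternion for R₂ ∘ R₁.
-0.2041 + 0.4202i + 0.8398j - 0.2765k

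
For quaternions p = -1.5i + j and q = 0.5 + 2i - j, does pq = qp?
No: pq = 4 - 0.75i + 0.5j - 0.5k ≠ 4 - 0.75i + 0.5j + 0.5k = qp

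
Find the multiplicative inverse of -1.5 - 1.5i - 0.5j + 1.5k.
-0.2143 + 0.2143i + 0.0714j - 0.2143k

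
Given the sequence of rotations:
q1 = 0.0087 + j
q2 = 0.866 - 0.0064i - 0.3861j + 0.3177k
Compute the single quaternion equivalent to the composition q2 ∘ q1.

q2 · q1 = 0.3936 - 0.3178i + 0.8626j - 0.0036k
0.3936 - 0.3178i + 0.8626j - 0.0036k


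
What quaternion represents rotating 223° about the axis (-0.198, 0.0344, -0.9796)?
-0.3665 - 0.1842i + 0.032j - 0.9114k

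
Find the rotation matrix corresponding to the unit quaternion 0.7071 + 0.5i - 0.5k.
[[0.5, 0.7071, -0.5], [-0.7071, 0, -0.7071], [-0.5, 0.7071, 0.5]]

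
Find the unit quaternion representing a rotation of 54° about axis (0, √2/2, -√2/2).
0.891 + 0.321j - 0.321k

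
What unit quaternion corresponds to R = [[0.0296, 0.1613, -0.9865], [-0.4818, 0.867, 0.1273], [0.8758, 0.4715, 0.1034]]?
0.7071 + 0.1217i - 0.6584j - 0.2274k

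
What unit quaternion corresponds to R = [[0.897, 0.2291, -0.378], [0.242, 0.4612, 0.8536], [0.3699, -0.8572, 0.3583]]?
0.8241 - 0.519i - 0.2269j + 0.0039k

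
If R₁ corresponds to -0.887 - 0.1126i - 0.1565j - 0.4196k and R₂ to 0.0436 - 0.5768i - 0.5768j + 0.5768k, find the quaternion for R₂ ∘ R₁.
0.0481 + 0.839i + 0.1978j - 0.5046k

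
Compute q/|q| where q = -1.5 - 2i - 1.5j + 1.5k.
-0.4575 - 0.61i - 0.4575j + 0.4575k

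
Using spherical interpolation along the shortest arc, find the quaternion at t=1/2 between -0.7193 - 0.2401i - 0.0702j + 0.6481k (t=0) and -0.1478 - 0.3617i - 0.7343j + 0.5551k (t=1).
-0.484 - 0.3359i - 0.4491j + 0.6717k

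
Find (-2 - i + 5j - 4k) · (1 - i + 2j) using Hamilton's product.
-13 + 9i + 5j - k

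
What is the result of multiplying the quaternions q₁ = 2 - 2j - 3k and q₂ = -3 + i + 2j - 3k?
-11 + 14i + 7j + 5k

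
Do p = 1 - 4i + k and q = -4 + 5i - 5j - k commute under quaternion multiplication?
No: pq = 17 + 26i - 4j + 15k ≠ 17 + 16i - 6j - 25k = qp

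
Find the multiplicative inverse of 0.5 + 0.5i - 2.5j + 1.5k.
0.0556 - 0.0556i + 0.2778j - 0.1667k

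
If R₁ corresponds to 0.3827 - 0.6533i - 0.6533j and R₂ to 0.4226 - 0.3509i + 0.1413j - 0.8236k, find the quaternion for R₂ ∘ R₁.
0.0248 - 0.9484i + 0.316j + 0.0064k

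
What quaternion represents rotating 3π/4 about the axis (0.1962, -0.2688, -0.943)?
0.3827 + 0.1813i - 0.2483j - 0.8712k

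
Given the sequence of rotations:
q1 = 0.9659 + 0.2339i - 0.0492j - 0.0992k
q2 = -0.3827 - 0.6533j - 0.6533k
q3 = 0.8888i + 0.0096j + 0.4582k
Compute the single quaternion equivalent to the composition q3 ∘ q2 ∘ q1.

q2 · q1 = -0.4666 - 0.0568i - 0.765j - 0.4403k
q3 · q2 · q1 = 0.2596 - 0.0684i + 0.3608j - 0.8932k
0.2596 - 0.0684i + 0.3608j - 0.8932k


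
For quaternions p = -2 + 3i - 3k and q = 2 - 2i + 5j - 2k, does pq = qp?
No: pq = -4 + 25i + 2j + 13k ≠ -4 - 5i - 22j - 17k = qp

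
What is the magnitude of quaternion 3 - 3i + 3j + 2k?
√31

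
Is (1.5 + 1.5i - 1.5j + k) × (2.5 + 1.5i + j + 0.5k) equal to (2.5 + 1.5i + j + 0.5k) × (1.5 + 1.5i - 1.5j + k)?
No: pq = 2.5 + 4.25i - 1.5j + 7k ≠ 2.5 + 7.75i - 3j - 0.5k = qp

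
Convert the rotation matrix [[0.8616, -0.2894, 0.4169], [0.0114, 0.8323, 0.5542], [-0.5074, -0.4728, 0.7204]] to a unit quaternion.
0.9239 - 0.2779i + 0.2501j + 0.0814k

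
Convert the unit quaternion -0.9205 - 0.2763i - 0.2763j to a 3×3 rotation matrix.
[[0.8473, 0.1527, 0.5087], [0.1527, 0.8473, -0.5087], [-0.5087, 0.5087, 0.6946]]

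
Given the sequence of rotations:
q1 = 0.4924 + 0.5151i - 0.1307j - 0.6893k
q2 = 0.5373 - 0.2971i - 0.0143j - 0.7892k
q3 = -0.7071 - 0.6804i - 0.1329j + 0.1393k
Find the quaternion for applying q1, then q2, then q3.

q2 · q1 = -0.1283 + 0.0372i - 0.6886j - 0.7128k
q3 · q2 · q1 = 0.1238 + 0.2516i + 0.0242j + 0.9596k
0.1238 + 0.2516i + 0.0242j + 0.9596k


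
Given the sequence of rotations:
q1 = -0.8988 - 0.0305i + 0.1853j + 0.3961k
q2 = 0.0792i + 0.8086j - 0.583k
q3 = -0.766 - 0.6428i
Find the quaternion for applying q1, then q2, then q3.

q2 · q1 = 0.0835 + 0.3571i - 0.7404j + 0.5633k
q3 · q2 · q1 = 0.1656 - 0.3272i + 0.9292j + 0.0444k
0.1656 - 0.3272i + 0.9292j + 0.0444k


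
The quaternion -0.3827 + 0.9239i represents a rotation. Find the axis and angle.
axis = (1, 0, 0), θ = 5π/4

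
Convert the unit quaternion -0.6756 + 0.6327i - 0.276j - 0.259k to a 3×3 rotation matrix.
[[0.7135, -0.6992, 0.0452], [0.0007, 0.0652, 0.9979], [-0.7007, -0.7119, 0.047]]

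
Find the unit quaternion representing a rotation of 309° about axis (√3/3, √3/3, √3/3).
-0.9026 + 0.2486i + 0.2486j + 0.2486k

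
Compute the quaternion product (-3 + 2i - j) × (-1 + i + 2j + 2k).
3 - 7i - 9j - k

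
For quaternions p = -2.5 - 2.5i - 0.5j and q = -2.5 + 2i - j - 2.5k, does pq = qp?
No: pq = 10.75 + 2.5i - 2.5j + 9.75k ≠ 10.75 + 10j + 2.75k = qp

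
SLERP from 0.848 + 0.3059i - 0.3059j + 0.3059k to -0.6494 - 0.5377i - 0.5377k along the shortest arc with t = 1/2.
0.7723 + 0.4351i - 0.1578j + 0.4351k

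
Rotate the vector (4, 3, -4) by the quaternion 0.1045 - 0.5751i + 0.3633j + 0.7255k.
(0.059, -5.797, -2.719)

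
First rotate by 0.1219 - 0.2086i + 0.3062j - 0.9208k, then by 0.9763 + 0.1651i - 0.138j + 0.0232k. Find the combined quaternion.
0.2171 - 0.0636i + 0.4293j - 0.8744k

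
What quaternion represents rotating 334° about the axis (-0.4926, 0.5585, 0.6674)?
-0.9744 - 0.1108i + 0.1256j + 0.1501k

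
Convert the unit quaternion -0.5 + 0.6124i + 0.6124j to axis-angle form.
axis = (√2/2, √2/2, 0), θ = 4π/3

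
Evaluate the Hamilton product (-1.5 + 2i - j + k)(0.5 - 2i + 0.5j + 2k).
1.75 + 1.5i - 7.25j - 3.5k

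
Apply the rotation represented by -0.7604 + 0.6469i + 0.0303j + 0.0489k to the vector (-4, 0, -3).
(-4.025, -2.82, -0.921)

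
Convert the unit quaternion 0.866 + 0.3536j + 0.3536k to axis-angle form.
axis = (0, √2/2, √2/2), θ = π/3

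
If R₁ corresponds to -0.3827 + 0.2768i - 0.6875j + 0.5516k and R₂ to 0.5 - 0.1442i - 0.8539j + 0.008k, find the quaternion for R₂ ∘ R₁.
-0.7429 - 0.2719i + 0.0648j + 0.6082k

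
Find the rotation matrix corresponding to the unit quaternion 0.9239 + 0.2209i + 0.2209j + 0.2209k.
[[0.8048, -0.3106, 0.5058], [0.5058, 0.8048, -0.3106], [-0.3106, 0.5058, 0.8048]]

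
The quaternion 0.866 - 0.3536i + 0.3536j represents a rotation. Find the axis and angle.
axis = (-√2/2, √2/2, 0), θ = π/3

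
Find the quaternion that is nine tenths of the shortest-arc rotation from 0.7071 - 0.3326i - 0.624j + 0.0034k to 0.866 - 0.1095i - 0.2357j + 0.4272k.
0.866 - 0.1356i - 0.282j + 0.3901k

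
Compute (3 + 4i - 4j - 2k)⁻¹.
0.0667 - 0.0889i + 0.0889j + 0.0444k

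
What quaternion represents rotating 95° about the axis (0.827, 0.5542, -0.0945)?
0.6756 + 0.6097i + 0.4086j - 0.0697k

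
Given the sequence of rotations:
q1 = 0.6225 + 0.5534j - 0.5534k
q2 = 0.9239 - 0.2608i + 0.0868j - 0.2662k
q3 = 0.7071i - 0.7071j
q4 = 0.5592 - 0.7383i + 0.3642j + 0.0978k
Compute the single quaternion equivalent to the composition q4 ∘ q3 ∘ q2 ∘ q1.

q2 · q1 = 0.3798 - 0.0631i + 0.421j - 0.8213k
q3 · q2 · q1 = 0.3423 + 0.8493i + 0.3122j + 0.2531k
q4 · q3 · q2 · q1 = 0.68 + 0.2839i + 0.5692j - 0.3648k
0.68 + 0.2839i + 0.5692j - 0.3648k


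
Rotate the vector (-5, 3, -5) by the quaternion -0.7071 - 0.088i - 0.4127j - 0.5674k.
(-5.684, -5.073, 0.978)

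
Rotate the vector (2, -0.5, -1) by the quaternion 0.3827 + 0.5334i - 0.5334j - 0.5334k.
(0.782, -2.046, -0.672)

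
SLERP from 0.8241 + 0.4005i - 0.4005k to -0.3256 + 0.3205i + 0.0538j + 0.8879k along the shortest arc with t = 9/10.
0.4039 - 0.2511i - 0.0503j - 0.8782k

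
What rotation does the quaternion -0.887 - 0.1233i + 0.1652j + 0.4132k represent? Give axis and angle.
axis = (-0.267, 0.3578, 0.8948), θ = 305°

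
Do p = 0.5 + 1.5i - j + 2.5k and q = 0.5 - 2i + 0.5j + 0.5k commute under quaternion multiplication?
No: pq = 2.5 - 2i - 6j + 0.25k ≠ 2.5 + 1.5i + 5.5j + 2.75k = qp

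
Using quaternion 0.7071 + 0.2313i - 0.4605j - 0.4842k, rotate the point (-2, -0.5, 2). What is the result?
(-2.2, 1.821, -0.303)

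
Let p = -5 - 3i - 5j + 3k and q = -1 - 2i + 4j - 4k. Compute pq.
31 + 21i - 33j - 5k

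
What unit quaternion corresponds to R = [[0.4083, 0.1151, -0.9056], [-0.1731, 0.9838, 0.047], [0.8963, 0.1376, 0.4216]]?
0.8387 + 0.027i - 0.5371j - 0.0859k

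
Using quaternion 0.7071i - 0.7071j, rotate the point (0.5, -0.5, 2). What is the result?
(0.5, -0.5, -2)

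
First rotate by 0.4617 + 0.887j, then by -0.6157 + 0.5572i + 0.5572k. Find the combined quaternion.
-0.2843 - 0.237i - 0.5461j + 0.7515k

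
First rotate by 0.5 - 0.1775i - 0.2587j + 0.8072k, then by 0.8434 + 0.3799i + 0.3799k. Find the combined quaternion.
0.1825 + 0.1385i - 0.5923j + 0.7725k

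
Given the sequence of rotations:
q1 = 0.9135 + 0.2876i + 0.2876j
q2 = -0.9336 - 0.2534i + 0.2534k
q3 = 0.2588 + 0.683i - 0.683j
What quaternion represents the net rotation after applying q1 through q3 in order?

q2 · q1 = -0.78 - 0.5729i - 0.1956j + 0.1586k
q3 · q2 · q1 = 0.0558 - 0.7893i + 0.3738j - 0.4838k
0.0558 - 0.7893i + 0.3738j - 0.4838k


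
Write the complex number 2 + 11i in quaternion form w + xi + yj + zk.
2 + 11i + 0j + 0k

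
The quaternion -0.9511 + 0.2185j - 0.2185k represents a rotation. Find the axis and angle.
axis = (0, √2/2, -√2/2), θ = 324°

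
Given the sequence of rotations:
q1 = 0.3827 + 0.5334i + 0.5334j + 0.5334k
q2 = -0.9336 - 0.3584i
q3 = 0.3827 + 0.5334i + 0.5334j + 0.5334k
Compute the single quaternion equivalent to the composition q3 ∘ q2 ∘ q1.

q2 · q1 = -0.1661 - 0.6351i - 0.3068j - 0.6892k
q3 · q2 · q1 = 0.8065 - 0.5356i - 0.1772j - 0.1772k
0.8065 - 0.5356i - 0.1772j - 0.1772k


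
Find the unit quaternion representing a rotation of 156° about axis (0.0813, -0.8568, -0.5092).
0.2079 + 0.0795i - 0.8381j - 0.4981k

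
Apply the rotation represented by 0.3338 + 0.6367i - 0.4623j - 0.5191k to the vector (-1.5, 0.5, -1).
(0.798, 1.173, 1.219)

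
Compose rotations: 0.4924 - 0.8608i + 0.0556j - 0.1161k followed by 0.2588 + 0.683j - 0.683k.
0.0102 - 0.2641i + 0.9386j + 0.2216k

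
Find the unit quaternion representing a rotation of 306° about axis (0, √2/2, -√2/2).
-0.891 + 0.321j - 0.321k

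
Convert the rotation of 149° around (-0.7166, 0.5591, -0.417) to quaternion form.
0.2672 - 0.6905i + 0.5388j - 0.4018k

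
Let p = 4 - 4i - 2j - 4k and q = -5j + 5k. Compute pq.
10 - 30i + 40k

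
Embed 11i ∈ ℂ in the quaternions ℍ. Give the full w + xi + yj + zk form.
0 + 11i + 0j + 0k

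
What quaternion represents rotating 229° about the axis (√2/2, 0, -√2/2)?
-0.4147 + 0.6434i - 0.6434k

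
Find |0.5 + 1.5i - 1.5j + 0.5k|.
√5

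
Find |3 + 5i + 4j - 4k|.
√66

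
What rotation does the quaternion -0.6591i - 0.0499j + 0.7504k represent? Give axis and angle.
axis = (-0.6591, -0.0499, 0.7504), θ = π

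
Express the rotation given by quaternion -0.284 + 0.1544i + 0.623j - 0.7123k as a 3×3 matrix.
[[-0.791, -0.2122, -0.5738], [0.597, -0.0624, -0.7998], [0.1339, -0.9752, 0.1761]]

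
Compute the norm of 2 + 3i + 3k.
√22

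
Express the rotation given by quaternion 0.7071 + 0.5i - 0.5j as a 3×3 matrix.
[[0.5, -0.5, -0.7071], [-0.5, 0.5, -0.7071], [0.7071, 0.7071, 0]]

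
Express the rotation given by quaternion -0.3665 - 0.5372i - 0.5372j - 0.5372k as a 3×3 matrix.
[[-0.1543, 0.1834, 0.9709], [0.9709, -0.1543, 0.1834], [0.1834, 0.9709, -0.1543]]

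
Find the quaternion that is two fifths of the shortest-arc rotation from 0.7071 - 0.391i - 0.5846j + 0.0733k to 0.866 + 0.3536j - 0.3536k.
0.9236 - 0.2751i - 0.2374j - 0.1224k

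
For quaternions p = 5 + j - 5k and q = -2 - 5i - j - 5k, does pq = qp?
No: pq = -34 - 35i + 18j - 10k ≠ -34 - 15i - 32j - 20k = qp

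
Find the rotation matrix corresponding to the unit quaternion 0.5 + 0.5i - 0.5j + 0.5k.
[[0, -1, 0], [0, 0, -1], [1, 0, 0]]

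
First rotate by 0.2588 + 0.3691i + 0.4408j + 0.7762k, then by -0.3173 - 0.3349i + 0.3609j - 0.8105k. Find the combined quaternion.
0.5115 + 0.4336i - 0.0857j - 0.7369k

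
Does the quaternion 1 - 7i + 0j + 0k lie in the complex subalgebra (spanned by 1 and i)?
Yes. The quaternion 1 - 7i has j- and k-coefficients y = z = 0, so it lies in the complex subalgebra spanned by 1 and i.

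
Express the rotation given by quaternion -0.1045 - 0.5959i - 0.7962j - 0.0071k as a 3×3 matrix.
[[-0.268, 0.9474, 0.1749], [0.9504, 0.2897, -0.1132], [-0.1579, 0.1358, -0.9781]]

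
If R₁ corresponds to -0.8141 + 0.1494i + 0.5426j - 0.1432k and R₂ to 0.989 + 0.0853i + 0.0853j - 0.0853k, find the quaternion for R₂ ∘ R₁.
-0.8764 + 0.1124i + 0.4667j - 0.0386k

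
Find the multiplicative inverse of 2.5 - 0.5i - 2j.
0.2381 + 0.0476i + 0.1905j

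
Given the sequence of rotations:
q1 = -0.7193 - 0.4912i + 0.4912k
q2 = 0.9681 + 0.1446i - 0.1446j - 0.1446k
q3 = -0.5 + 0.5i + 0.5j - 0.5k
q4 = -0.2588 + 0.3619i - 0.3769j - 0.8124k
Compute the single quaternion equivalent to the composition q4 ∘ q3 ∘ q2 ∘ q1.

q2 · q1 = -0.5543 - 0.6506i + 0.104j + 0.5085k
q3 · q2 · q1 = 0.8047 + 0.3544i - 0.2581j + 0.4002k
q4 · q3 · q2 · q1 = -0.1087 - 0.161i - 0.6692j - 0.7171k
-0.1087 - 0.161i - 0.6692j - 0.7171k


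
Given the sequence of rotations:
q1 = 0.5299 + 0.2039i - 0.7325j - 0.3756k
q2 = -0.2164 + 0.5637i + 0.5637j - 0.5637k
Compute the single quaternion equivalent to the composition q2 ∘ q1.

q2 · q1 = -0.0284 - 0.3701i + 0.554j - 0.7453k
-0.0284 - 0.3701i + 0.554j - 0.7453k


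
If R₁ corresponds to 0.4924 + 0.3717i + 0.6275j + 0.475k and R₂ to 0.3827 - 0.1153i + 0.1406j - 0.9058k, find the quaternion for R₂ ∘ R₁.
0.5733 + 0.7207i + 0.0275j - 0.3888k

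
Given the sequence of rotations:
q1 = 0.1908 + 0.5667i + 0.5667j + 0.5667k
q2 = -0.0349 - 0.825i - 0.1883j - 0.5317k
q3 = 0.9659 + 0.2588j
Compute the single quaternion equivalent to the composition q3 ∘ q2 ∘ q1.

q2 · q1 = 0.8689 + 0.0174i + 0.1105j - 0.482k
q3 · q2 · q1 = 0.8107 - 0.1079i + 0.3316j - 0.4701k
0.8107 - 0.1079i + 0.3316j - 0.4701k


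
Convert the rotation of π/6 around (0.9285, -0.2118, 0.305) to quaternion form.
0.9659 + 0.2403i - 0.0548j + 0.0789k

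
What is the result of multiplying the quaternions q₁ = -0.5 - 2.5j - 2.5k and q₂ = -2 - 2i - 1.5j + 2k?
2.25 - 7.75i + 10.75j - k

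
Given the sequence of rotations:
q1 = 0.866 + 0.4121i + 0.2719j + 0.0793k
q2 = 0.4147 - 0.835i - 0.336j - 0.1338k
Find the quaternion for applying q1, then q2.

q2 · q1 = 0.8052 - 0.5425i - 0.1671j - 0.1716k
0.8052 - 0.5425i - 0.1671j - 0.1716k


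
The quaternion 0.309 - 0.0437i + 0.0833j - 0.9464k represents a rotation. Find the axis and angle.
axis = (-0.0459, 0.0876, -0.9951), θ = 144°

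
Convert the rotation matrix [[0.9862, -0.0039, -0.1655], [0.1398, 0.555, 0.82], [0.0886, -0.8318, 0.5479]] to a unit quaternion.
0.8788 - 0.4699i - 0.0723j + 0.0409k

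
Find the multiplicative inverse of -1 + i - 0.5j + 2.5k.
-0.1176 - 0.1176i + 0.0588j - 0.2941k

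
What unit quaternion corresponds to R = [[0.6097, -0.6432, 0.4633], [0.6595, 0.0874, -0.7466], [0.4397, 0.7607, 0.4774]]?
0.7373 + 0.5111i + 0.008j + 0.4417k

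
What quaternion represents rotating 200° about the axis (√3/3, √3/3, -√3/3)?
-0.1736 + 0.5686i + 0.5686j - 0.5686k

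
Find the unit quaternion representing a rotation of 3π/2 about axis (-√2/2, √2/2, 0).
-0.7071 - 0.5i + 0.5j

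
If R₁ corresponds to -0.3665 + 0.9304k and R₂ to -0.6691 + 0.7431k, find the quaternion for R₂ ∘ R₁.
-0.4462 - 0.8949k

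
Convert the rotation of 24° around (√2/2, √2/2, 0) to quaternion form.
0.9781 + 0.147i + 0.147j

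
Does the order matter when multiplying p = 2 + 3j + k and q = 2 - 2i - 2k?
Yes: pq = 6 - 10i + 4j + 4k ≠ 6 + 2i + 8j - 8k = qp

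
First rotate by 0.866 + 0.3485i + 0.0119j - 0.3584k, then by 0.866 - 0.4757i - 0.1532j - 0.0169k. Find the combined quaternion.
0.9115 - 0.055i - 0.2987j - 0.2773k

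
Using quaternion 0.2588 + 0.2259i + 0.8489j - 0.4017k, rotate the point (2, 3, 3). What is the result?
(1.02, -0.32, -4.567)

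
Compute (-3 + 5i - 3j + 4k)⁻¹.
-0.0508 - 0.0847i + 0.0508j - 0.0678k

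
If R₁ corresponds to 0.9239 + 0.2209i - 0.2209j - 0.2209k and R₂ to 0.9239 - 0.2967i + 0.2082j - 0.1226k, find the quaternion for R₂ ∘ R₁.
0.938 - 0.1431i - 0.1044j - 0.2978k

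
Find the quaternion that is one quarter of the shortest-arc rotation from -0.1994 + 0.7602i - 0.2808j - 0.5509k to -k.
-0.1612 + 0.6145i - 0.227j - 0.7381k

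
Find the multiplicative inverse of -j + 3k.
0.1j - 0.3k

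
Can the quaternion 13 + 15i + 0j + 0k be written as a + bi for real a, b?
Yes. The quaternion 13 + 15i has j- and k-coefficients y = z = 0, so it lies in the complex subalgebra spanned by 1 and i.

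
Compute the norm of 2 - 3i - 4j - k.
√30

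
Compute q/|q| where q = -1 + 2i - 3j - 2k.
-0.2357 + 0.4714i - 0.7071j - 0.4714k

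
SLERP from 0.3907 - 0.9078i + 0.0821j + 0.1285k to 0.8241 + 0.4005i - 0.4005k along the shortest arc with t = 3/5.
-0.4227 - 0.8198i + 0.0459j + 0.3836k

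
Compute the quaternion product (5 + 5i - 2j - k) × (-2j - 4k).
-8 + 6i + 10j - 30k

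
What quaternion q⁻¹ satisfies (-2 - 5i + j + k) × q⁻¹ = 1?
-0.0645 + 0.1613i - 0.0323j - 0.0323k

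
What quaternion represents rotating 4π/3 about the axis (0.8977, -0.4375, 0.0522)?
-0.5 + 0.7774i - 0.3789j + 0.0452k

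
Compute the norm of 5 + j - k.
√27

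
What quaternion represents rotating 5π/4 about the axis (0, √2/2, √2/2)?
-0.3827 + 0.6533j + 0.6533k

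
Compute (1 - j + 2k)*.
1 + j - 2k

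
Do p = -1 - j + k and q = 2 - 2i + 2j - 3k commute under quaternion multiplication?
No: pq = 3 + 3i - 6j + 3k ≠ 3 + i - 2j + 7k = qp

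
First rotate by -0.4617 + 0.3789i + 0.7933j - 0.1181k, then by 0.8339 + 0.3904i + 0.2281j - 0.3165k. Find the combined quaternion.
-0.7513 + 0.3599i + 0.4824j + 0.2709k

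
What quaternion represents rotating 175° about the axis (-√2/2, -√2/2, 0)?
0.0436 - 0.7064i - 0.7064j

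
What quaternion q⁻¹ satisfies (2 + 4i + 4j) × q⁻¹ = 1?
0.0556 - 0.1111i - 0.1111j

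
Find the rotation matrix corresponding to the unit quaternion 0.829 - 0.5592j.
[[0.3746, 0, -0.9272], [0, 1, 0], [0.9272, 0, 0.3746]]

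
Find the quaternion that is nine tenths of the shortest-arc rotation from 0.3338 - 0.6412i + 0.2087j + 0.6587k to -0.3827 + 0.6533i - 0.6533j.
0.3895 - 0.6729i + 0.6245j + 0.0738k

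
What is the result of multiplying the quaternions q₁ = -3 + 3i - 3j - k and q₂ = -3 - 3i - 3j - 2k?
7 + 3i + 27j - 9k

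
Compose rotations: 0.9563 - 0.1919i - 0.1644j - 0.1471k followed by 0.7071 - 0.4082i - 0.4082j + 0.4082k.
0.5908 - 0.3989i - 0.645j + 0.2751k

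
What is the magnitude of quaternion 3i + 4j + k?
√26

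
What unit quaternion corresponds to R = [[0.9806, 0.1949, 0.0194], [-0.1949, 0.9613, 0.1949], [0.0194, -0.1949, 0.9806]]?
0.9903 - 0.0984i - 0.0984k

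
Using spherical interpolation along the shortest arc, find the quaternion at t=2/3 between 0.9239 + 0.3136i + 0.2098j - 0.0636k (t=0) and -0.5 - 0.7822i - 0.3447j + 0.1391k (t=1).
0.6765 + 0.6553i + 0.3143j - 0.1193k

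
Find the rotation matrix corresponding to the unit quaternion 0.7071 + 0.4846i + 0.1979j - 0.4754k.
[[0.4697, 0.8641, -0.1809], [-0.4805, 0.0783, -0.8735], [-0.7406, 0.4972, 0.452]]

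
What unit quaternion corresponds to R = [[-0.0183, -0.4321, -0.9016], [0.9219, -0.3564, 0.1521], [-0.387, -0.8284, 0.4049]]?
0.5075 - 0.483i - 0.2535j + 0.667k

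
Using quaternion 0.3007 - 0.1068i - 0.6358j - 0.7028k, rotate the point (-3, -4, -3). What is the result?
(0.852, -1.97, -5.421)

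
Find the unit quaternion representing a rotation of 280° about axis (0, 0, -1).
-0.766 - 0.6428k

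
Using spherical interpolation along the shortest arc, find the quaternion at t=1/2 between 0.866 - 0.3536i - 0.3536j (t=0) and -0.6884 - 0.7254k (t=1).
0.87 - 0.1979i - 0.1979j + 0.406k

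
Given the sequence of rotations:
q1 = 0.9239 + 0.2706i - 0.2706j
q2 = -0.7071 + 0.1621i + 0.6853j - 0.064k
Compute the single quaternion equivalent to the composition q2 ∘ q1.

q2 · q1 = -0.5117 - 0.0589i + 0.8072j - 0.2884k
-0.5117 - 0.0589i + 0.8072j - 0.2884k


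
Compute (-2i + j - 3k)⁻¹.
0.1429i - 0.0714j + 0.2143k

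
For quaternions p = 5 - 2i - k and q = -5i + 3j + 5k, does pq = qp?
No: pq = -5 - 22i + 30j + 19k ≠ -5 - 28i + 31k = qp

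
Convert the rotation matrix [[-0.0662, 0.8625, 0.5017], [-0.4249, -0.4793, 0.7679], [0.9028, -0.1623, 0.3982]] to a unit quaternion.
-0.4617 + 0.5037i + 0.2172j + 0.6971k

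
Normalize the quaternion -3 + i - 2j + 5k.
-0.4804 + 0.1601i - 0.3203j + 0.8006k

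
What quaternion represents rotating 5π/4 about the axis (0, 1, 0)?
-0.3827 + 0.9239j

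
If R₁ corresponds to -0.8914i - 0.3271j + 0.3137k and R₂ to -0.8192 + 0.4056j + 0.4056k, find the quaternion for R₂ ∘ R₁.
0.0054 + 0.9901i - 0.0936j + 0.1046k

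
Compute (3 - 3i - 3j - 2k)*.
3 + 3i + 3j + 2k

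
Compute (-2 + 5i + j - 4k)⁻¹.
-0.0435 - 0.1087i - 0.0217j + 0.087k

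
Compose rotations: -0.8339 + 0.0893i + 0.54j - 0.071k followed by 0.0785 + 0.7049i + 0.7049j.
-0.5091 - 0.6309i - 0.4954j + 0.3121k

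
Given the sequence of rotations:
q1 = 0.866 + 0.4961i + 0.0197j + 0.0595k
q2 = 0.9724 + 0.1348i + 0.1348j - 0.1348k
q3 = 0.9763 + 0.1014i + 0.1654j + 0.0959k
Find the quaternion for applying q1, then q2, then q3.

q2 · q1 = 0.7806 + 0.6098i + 0.061j - 0.1231k
q3 · q2 · q1 = 0.702 + 0.6483i + 0.2596j - 0.14k
0.702 + 0.6483i + 0.2596j - 0.14k


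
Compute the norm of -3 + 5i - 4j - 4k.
√66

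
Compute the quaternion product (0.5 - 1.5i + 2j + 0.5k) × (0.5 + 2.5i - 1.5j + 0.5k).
6.75 + 2.25i + 2.25j - 2.25k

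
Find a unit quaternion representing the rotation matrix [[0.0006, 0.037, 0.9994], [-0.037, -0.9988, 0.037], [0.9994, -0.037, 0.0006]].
-0.0262 + 0.7069i + 0.7069k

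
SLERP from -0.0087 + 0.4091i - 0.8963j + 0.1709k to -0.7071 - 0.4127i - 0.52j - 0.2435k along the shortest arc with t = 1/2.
-0.4506 - 0.0023i - 0.8916j - 0.0457k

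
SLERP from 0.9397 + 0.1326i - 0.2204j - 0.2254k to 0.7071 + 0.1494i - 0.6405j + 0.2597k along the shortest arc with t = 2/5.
0.8976 + 0.1479i - 0.414j - 0.0313k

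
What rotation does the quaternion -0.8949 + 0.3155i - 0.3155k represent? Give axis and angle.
axis = (√2/2, 0, -√2/2), θ = 307°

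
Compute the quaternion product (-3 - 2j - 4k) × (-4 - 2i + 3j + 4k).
34 + 10i + 7j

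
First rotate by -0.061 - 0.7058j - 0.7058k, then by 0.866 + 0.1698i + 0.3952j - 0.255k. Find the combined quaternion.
0.0461 - 0.4693i - 0.5155j - 0.7155k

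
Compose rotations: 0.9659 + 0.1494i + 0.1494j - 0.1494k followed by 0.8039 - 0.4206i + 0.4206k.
0.9022 - 0.349i + 0.1201j + 0.2233k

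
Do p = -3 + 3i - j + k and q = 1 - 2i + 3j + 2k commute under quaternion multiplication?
No: pq = 4 + 4i - 18j + 2k ≠ 4 + 14i - 2j - 12k = qp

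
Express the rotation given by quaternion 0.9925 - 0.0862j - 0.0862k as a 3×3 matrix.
[[0.9703, 0.1711, -0.1711], [-0.1711, 0.9851, 0.0149], [0.1711, 0.0149, 0.9851]]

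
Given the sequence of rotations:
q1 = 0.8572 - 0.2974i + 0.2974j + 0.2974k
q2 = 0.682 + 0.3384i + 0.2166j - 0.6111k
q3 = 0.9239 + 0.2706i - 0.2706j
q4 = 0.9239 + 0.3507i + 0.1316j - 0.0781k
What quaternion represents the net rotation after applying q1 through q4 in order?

q2 · q1 = 0.8026 + 0.3334i + 0.4696j - 0.156k
q3 · q2 · q1 = 0.7784 + 0.5674i + 0.2589j + 0.0732k
q4 · q3 · q2 · q1 = 0.4918 + 0.8271i + 0.2716j + 0.023k
0.4918 + 0.8271i + 0.2716j + 0.023k


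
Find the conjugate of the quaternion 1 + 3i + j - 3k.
1 - 3i - j + 3k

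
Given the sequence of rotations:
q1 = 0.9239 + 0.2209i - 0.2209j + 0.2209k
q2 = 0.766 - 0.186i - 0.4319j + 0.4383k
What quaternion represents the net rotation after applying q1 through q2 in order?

q2 · q1 = 0.5566 - 0.0012i - 0.4303j + 0.7106k
0.5566 - 0.0012i - 0.4303j + 0.7106k


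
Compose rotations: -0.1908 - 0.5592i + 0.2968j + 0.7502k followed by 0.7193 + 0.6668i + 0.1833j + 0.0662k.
0.1316 - 0.4116i - 0.3587j + 0.8274k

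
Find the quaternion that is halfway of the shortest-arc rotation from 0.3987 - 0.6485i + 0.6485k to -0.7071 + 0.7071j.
0.6906 - 0.405i - 0.4416j + 0.405k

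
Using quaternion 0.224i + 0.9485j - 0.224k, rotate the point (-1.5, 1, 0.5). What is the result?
(1.724, -0.051, -0.724)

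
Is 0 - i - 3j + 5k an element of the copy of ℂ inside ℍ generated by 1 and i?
No. The quaternion -i - 3j + 5k has j-coefficient y = -3 and k-coefficient z = 5, not both zero, so it does not lie in the complex subalgebra spanned by 1 and i.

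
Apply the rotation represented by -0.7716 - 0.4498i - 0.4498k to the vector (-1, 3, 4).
(-1.059, -2.898, 4.059)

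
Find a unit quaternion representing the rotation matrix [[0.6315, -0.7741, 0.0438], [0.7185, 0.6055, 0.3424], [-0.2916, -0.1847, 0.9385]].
0.891 - 0.1479i + 0.0941j + 0.4188k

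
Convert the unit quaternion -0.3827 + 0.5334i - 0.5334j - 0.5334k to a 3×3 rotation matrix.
[[-0.1381, -0.9773, -0.1608], [-0.1608, -0.1381, 0.9773], [-0.9773, 0.1608, -0.1381]]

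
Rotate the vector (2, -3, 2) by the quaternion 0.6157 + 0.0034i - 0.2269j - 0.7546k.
(-3.836, -0.768, 1.303)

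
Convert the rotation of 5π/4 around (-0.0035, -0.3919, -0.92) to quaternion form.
-0.3827 - 0.0032i - 0.3621j - 0.85k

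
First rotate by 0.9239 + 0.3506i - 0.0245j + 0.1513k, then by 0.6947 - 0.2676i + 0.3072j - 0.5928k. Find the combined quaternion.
0.8329 + 0.0283i + 0.0995j - 0.5437k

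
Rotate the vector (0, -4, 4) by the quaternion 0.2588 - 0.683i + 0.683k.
(-2.318, 4.878, 1.682)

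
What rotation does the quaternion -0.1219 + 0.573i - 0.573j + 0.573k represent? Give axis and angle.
axis = (√3/3, -√3/3, √3/3), θ = 194°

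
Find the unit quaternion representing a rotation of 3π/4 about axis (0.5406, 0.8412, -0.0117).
0.3827 + 0.4994i + 0.7772j - 0.0108k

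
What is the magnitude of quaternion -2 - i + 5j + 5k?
√55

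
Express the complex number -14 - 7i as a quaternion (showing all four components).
-14 - 7i + 0j + 0k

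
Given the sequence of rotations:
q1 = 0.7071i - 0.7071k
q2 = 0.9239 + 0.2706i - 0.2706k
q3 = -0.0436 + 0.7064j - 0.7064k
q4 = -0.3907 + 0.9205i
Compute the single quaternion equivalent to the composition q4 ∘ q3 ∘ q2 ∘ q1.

q2 · q1 = -0.3827 + 0.6533i - 0.6533k
q3 · q2 · q1 = -0.4448 - 0.49i - 0.7318j - 0.1627k
q4 · q3 · q2 · q1 = 0.6248 - 0.218i + 0.4357j - 0.6101k
0.6248 - 0.218i + 0.4357j - 0.6101k


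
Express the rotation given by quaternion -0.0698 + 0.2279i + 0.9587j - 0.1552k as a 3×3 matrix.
[[-0.8864, 0.4153, -0.2046], [0.4586, 0.8479, -0.2658], [0.0631, -0.3294, -0.9421]]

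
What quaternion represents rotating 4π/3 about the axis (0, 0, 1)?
-0.5 + 0.866k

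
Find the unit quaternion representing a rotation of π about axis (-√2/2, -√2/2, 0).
-0.7071i - 0.7071j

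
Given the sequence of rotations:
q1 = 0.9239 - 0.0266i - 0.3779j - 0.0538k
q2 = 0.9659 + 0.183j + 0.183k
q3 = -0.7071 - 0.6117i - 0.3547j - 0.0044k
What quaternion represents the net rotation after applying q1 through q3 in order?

q2 · q1 = 0.9714 + 0.0336i - 0.2008j + 0.122k
q3 · q2 · q1 = -0.737 - 0.6621i - 0.1281j + 0.0442k
-0.737 - 0.6621i - 0.1281j + 0.0442k


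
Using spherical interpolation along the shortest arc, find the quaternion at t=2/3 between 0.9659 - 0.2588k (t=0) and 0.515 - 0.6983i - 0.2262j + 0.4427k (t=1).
0.7942 - 0.5344i - 0.1731j + 0.2316k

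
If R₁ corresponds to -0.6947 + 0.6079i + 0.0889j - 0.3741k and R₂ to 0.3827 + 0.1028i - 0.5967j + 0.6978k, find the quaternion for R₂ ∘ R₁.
-0.0143 + 0.3224i + 0.9112j - 0.2561k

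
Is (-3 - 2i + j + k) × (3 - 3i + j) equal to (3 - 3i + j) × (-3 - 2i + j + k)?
No: pq = -16 + 2i - 3j + 4k ≠ -16 + 4i + 3j + 2k = qp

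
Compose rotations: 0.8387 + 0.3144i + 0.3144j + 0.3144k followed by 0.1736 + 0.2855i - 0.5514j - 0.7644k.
0.4695 + 0.361i - 0.738j - 0.3234k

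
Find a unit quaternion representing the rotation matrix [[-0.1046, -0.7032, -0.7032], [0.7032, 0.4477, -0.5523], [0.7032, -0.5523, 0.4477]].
0.6691 - 0.5255j + 0.5255k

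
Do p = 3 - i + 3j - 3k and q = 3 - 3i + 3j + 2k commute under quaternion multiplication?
No: pq = 3 + 3i + 29j + 3k ≠ 3 - 27i + 7j - 9k = qp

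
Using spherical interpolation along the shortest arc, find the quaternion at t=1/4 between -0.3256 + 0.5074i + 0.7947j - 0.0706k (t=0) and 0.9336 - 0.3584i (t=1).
-0.5473 + 0.5232i + 0.6507j - 0.0578k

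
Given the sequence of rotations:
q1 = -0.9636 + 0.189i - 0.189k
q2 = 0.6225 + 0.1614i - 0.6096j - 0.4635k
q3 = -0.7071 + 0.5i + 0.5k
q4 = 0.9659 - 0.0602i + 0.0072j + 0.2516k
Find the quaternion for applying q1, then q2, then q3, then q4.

q2 · q1 = -0.7179 + 0.0773i + 0.5303j + 0.4442k
q3 · q2 · q1 = 0.2469 - 0.6788i - 0.5584j - 0.4079k
q4 · q3 · q2 · q1 = 0.3043 - 0.533i - 0.7329j - 0.2934k
0.3043 - 0.533i - 0.7329j - 0.2934k


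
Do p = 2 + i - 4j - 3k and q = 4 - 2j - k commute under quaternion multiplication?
No: pq = -3 + 2i - 19j - 16k ≠ -3 + 6i - 21j - 12k = qp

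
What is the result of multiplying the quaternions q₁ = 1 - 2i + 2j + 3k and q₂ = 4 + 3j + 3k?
-11 - 11i + 17j + 9k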